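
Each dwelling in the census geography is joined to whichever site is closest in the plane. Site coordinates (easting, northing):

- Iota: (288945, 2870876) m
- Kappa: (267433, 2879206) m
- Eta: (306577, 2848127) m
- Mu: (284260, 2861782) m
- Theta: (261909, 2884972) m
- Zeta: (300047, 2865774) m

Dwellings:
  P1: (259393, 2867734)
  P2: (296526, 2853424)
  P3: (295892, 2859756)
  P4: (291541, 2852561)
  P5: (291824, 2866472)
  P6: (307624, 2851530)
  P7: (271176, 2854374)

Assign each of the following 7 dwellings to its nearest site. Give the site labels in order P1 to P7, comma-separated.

P1 → Kappa (d²=196248384.00)
P2 → Eta (d²=129080810.00)
P3 → Zeta (d²=53480349.00)
P4 → Mu (d²=138039802.00)
P5 → Iota (d²=27683857.00)
P6 → Eta (d²=12676618.00)
P7 → Mu (d²=226069520.00)

Kappa, Eta, Zeta, Mu, Iota, Eta, Mu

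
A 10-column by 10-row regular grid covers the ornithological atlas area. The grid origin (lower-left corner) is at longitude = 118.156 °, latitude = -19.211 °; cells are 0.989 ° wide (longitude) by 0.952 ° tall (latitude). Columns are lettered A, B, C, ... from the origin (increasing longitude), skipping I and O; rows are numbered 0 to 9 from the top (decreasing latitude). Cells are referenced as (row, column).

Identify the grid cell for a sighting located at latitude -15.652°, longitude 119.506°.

(6, B)

Column index: ⌊(119.506 − 118.156) / 0.989⌋ = ⌊1.365⌋ = 1 → column B
Row offset from origin: ⌊(-15.652 − -19.211) / 0.952⌋ = ⌊3.738⌋ = 3 → row 6 (counted from top)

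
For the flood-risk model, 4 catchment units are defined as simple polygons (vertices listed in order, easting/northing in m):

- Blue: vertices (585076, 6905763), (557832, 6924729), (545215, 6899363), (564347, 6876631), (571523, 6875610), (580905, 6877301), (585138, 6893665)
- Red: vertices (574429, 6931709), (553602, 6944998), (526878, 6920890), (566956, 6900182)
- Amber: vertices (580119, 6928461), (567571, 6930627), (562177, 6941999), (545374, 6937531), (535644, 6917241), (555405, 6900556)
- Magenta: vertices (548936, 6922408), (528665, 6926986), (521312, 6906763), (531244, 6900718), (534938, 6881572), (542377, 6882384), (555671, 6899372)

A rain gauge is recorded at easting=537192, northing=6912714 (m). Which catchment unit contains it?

Magenta

Cast a ray rightward from (537192, 6912714). For each polygon, the edges (by vertex number in listed order) whose endpoints lie on opposite sides of northing = 6912714, where each meets that height, and whether that is right or left of the point:
Blue: 1–2 at easting≈575091.1 (right), 2–3 at easting≈551855.8 (right) → 2 crossings.
Red: 3–4 at easting≈542701.7 (right), 4–1 at easting≈569926.5 (right) → 2 crossings.
Amber: 5–6 at easting≈541005.6 (right), 6–1 at easting≈566172.7 (right) → 2 crossings.
Magenta: 2–3 at easting≈523475.8 (left), 7–1 at easting≈551770.2 (right) → 1 crossing.
Only Magenta has an odd count, so the point is inside Magenta.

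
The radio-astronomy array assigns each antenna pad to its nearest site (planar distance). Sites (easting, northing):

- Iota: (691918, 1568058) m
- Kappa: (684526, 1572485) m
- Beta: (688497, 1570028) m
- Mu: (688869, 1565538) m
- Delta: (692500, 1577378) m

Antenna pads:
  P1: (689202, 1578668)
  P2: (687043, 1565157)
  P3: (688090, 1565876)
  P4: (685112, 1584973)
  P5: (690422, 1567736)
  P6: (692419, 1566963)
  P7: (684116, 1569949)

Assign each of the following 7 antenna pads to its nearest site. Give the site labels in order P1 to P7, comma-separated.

P1 → Delta (d²=12540904.00)
P2 → Mu (d²=3479437.00)
P3 → Mu (d²=721085.00)
P4 → Delta (d²=112266569.00)
P5 → Iota (d²=2341700.00)
P6 → Iota (d²=1450026.00)
P7 → Kappa (d²=6599396.00)

Delta, Mu, Mu, Delta, Iota, Iota, Kappa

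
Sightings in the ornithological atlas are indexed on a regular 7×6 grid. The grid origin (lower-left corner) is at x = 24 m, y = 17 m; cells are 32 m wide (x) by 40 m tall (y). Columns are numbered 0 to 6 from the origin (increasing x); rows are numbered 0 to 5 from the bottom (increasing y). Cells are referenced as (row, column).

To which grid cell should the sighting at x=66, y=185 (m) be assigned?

Column index: ⌊(66 − 24) / 32⌋ = ⌊1.312⌋ = 1
Row offset from origin: ⌊(185 − 17) / 40⌋ = ⌊4.200⌋ = 4 → row 4

(4, 1)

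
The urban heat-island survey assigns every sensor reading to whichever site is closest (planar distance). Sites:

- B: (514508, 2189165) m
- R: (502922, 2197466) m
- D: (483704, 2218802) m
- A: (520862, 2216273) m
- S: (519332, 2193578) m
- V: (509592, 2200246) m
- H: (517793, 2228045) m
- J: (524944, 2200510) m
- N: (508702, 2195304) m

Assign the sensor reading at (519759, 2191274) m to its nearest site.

Squared distances to each site:
B: 32020882.000; R: 321825433.000; D: 2057753809.000; A: 626166610.000; S: 5490745.000; V: 183864673.000; H: 1355971597.000; J: 112187921.000; N: 138498149.000.
Minimum at S.

S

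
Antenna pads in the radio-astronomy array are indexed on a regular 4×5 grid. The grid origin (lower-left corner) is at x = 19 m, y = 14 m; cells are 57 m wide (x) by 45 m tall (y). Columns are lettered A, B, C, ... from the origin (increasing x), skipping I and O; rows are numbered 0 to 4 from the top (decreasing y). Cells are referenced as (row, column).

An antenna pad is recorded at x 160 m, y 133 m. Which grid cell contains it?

Column index: ⌊(160 − 19) / 57⌋ = ⌊2.474⌋ = 2 → column C
Row offset from origin: ⌊(133 − 14) / 45⌋ = ⌊2.644⌋ = 2 → row 2 (counted from top)

(2, C)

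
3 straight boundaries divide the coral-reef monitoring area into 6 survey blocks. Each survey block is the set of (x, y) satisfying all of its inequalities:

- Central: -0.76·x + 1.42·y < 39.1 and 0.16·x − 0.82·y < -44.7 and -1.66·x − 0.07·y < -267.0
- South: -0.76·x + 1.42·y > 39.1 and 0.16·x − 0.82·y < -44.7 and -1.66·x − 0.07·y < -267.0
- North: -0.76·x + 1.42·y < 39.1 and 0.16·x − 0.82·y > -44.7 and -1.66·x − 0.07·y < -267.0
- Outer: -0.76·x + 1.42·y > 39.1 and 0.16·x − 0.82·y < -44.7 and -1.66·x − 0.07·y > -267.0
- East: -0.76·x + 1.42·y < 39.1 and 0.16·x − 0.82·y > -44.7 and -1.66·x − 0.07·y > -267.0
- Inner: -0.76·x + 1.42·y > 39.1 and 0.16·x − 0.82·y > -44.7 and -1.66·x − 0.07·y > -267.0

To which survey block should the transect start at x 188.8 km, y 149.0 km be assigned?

-0.76·188.8 + 1.42·149.0 = 68.092, which is > 39.1
0.16·188.8 − 0.82·149.0 = -91.972, which is < -44.7
-1.66·188.8 − 0.07·149.0 = -323.838, which is < -267.0
This sign pattern matches South.

South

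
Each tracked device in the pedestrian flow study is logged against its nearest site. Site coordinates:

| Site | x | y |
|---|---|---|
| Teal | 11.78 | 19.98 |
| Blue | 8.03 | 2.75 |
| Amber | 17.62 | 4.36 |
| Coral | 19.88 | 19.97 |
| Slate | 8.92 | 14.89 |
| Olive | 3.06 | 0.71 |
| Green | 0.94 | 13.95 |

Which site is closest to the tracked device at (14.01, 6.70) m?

Squared distances to each site:
Teal: 181.331; Blue: 51.363; Amber: 18.508; Coral: 210.550; Slate: 92.984; Olive: 155.783; Green: 223.387.
Minimum at Amber.

Amber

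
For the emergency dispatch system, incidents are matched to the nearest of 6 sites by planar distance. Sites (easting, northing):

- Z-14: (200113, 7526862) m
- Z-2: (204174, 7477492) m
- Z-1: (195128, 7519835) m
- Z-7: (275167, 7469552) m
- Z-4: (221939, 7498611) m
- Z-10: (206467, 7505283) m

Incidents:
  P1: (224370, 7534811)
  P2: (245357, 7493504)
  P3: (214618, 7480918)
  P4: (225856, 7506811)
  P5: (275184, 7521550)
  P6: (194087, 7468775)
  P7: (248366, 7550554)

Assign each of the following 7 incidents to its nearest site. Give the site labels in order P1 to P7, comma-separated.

P1 → Z-14 (d²=651588650.00)
P2 → Z-4 (d²=574484173.00)
P3 → Z-2 (d²=120814612.00)
P4 → Z-4 (d²=82582889.00)
P5 → Z-7 (d²=2703792293.00)
P6 → Z-2 (d²=177733658.00)
P7 → Z-14 (d²=2889662873.00)

Z-14, Z-4, Z-2, Z-4, Z-7, Z-2, Z-14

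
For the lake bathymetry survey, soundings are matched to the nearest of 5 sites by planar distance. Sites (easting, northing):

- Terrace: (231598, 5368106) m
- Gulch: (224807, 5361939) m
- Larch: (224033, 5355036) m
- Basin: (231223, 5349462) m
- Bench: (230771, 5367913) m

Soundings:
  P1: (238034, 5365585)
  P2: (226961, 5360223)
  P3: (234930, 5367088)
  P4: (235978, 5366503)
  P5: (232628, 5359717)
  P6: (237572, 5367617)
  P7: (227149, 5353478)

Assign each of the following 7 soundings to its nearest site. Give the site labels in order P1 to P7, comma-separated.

Terrace, Gulch, Terrace, Terrace, Gulch, Terrace, Larch

P1 → Terrace (d²=47777537.00)
P2 → Gulch (d²=7584372.00)
P3 → Terrace (d²=12138548.00)
P4 → Terrace (d²=21754009.00)
P5 → Gulch (d²=66105325.00)
P6 → Terrace (d²=35927797.00)
P7 → Larch (d²=12136820.00)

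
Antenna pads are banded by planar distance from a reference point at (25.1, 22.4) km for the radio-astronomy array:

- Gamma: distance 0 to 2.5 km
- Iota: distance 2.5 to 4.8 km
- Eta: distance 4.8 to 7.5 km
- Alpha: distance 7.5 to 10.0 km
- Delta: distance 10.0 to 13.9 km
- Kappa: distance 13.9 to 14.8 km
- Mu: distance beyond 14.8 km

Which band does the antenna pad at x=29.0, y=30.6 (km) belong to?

Alpha

Distance = √((29.0−25.1)² + (30.6−22.4)²) = √(15.210 + 67.240) = 9.080 km.
7.5 ≤ 9.080 < 10.0 → Alpha.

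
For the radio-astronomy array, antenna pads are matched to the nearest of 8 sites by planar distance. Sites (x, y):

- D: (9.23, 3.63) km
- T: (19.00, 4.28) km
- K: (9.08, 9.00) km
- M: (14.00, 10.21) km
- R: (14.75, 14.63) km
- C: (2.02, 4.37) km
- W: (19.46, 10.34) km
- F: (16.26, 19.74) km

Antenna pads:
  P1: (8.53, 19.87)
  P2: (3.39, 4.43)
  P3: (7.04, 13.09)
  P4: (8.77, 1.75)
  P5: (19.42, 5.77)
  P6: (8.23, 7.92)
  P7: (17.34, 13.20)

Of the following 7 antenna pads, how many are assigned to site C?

P1 → F
P2 → C
P3 → K
P4 → D
P5 → T
P6 → K
P7 → R
1 of the 7 goes to C.

1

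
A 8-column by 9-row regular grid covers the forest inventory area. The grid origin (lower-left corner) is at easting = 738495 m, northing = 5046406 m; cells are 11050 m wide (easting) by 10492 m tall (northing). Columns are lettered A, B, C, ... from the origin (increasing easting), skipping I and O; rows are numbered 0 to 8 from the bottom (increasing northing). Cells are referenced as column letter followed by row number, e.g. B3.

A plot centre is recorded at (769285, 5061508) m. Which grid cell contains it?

Column index: ⌊(769285 − 738495) / 11050⌋ = ⌊2.786⌋ = 2 → column C
Row offset from origin: ⌊(5061508 − 5046406) / 10492⌋ = ⌊1.439⌋ = 1 → row 1

C1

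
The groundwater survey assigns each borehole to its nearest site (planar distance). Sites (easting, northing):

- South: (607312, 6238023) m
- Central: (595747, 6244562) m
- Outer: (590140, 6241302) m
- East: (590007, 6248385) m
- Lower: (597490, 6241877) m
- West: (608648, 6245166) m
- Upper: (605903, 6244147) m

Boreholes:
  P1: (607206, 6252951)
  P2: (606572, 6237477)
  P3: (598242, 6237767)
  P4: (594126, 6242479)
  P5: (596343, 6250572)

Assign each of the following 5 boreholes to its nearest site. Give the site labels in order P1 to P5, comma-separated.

P1 → West (d²=62685589.00)
P2 → South (d²=845716.00)
P3 → Lower (d²=17457604.00)
P4 → Central (d²=6966530.00)
P5 → Central (d²=36475316.00)

West, South, Lower, Central, Central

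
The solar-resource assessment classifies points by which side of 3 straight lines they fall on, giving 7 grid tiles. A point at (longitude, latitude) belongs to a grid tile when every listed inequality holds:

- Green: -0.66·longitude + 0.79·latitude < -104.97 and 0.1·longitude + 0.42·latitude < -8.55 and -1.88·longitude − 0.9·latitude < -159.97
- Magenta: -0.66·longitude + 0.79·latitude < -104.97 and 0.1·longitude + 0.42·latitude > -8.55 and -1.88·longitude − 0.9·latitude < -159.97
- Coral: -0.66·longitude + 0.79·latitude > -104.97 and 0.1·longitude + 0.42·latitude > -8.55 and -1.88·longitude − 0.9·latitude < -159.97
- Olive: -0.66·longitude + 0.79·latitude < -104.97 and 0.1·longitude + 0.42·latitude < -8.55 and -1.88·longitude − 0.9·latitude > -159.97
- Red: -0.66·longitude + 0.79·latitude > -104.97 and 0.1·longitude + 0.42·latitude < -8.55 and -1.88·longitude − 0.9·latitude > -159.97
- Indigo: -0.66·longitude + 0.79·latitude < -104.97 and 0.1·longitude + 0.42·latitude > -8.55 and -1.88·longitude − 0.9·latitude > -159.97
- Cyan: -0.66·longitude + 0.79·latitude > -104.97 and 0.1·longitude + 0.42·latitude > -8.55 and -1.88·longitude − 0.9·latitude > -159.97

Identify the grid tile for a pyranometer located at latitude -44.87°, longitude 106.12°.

Indigo

-0.66·106.12 + 0.79·-44.87 = -105.487, which is < -104.97
0.1·106.12 + 0.42·-44.87 = -8.233, which is > -8.55
-1.88·106.12 − 0.9·-44.87 = -159.123, which is > -159.97
This sign pattern matches Indigo.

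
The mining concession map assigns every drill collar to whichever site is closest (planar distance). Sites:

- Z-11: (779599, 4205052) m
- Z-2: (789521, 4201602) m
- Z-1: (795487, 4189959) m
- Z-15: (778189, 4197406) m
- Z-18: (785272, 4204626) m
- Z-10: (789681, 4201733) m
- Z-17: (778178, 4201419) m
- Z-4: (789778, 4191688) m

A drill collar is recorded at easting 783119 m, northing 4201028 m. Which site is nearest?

Z-18

Squared distances to each site:
Z-11: 28582976.000; Z-2: 41315080.000; Z-1: 275490185.000; Z-15: 37423784.000; Z-18: 17581013.000; Z-10: 43556869.000; Z-17: 24566362.000; Z-4: 131577881.000.
Minimum at Z-18.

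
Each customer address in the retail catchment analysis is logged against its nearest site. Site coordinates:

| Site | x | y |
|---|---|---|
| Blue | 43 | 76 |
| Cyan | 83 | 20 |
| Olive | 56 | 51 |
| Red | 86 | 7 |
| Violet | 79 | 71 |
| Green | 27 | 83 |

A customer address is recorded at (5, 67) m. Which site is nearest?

Squared distances to each site:
Blue: 1525.000; Cyan: 8293.000; Olive: 2857.000; Red: 10161.000; Violet: 5492.000; Green: 740.000.
Minimum at Green.

Green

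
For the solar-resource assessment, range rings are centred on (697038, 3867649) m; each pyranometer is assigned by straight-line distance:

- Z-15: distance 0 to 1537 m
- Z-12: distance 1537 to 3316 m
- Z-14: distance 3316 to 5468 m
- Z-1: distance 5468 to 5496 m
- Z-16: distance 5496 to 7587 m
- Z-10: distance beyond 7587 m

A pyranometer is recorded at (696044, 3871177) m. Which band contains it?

Distance = √((696044−697038)² + (3871177−3867649)²) = √(988036.000 + 12446784.000) = 3665.354 m.
3316 ≤ 3665.354 < 5468 → Z-14.

Z-14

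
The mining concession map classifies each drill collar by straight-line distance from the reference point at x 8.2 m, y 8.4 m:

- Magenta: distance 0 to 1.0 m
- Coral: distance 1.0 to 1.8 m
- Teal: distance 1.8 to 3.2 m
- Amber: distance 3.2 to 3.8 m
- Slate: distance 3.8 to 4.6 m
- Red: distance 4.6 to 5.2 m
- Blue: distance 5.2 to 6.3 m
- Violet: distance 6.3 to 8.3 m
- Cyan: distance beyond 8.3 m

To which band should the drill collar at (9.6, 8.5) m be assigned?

Distance = √((9.6−8.2)² + (8.5−8.4)²) = √(1.960 + 0.010) = 1.404 m.
1.0 ≤ 1.404 < 1.8 → Coral.

Coral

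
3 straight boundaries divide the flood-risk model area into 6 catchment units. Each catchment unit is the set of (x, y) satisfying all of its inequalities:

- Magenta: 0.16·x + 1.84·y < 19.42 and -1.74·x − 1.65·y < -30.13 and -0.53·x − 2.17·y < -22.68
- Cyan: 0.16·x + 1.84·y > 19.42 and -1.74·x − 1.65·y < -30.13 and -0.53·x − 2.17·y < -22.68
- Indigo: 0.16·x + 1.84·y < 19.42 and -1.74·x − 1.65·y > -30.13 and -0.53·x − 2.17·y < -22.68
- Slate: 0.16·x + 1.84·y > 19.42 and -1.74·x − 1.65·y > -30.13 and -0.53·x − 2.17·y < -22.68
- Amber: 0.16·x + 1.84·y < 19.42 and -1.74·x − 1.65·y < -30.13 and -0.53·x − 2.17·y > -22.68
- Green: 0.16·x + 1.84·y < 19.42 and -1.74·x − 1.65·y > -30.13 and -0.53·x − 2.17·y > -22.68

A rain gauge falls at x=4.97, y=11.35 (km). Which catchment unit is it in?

Slate

0.16·4.97 + 1.84·11.35 = 21.679, which is > 19.42
-1.74·4.97 − 1.65·11.35 = -27.375, which is > -30.13
-0.53·4.97 − 2.17·11.35 = -27.264, which is < -22.68
This sign pattern matches Slate.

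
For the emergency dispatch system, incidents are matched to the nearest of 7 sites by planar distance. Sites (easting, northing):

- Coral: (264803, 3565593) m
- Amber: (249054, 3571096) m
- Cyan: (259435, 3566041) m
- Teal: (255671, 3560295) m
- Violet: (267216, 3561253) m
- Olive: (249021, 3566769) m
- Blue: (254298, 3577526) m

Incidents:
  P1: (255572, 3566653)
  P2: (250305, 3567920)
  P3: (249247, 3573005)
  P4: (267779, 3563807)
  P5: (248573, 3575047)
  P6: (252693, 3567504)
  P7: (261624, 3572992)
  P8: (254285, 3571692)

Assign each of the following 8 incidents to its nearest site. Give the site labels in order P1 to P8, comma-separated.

Cyan, Olive, Amber, Violet, Amber, Olive, Cyan, Amber

P1 → Cyan (d²=15297313.00)
P2 → Olive (d²=2973457.00)
P3 → Amber (d²=3681530.00)
P4 → Violet (d²=6839885.00)
P5 → Amber (d²=15841762.00)
P6 → Olive (d²=14023809.00)
P7 → Cyan (d²=53108122.00)
P8 → Amber (d²=27718577.00)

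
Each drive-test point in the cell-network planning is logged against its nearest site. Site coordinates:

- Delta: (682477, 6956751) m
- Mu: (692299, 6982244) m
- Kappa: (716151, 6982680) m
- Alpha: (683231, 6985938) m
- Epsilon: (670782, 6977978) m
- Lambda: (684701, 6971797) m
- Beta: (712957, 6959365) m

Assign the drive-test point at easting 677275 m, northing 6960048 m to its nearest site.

Delta

Squared distances to each site:
Delta: 37931013.000; Mu: 718382992.000; Kappa: 2023550800.000; Alpha: 705766036.000; Epsilon: 363643949.000; Lambda: 193184477.000; Beta: 1273671613.000.
Minimum at Delta.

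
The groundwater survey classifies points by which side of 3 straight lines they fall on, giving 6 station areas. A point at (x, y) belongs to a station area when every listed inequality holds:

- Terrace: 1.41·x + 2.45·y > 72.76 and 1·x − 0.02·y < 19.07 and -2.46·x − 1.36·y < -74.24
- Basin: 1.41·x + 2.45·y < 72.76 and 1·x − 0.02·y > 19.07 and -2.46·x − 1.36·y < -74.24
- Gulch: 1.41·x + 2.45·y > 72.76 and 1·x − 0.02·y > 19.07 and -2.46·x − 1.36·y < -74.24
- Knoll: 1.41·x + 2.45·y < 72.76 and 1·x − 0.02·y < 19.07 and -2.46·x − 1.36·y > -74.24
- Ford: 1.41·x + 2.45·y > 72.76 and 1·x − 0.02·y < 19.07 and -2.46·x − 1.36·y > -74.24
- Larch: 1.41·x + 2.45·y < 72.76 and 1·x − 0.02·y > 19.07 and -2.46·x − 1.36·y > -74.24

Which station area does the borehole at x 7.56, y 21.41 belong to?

Knoll

1.41·7.56 + 2.45·21.41 = 63.114, which is < 72.76
1·7.56 − 0.02·21.41 = 7.132, which is < 19.07
-2.46·7.56 − 1.36·21.41 = -47.715, which is > -74.24
This sign pattern matches Knoll.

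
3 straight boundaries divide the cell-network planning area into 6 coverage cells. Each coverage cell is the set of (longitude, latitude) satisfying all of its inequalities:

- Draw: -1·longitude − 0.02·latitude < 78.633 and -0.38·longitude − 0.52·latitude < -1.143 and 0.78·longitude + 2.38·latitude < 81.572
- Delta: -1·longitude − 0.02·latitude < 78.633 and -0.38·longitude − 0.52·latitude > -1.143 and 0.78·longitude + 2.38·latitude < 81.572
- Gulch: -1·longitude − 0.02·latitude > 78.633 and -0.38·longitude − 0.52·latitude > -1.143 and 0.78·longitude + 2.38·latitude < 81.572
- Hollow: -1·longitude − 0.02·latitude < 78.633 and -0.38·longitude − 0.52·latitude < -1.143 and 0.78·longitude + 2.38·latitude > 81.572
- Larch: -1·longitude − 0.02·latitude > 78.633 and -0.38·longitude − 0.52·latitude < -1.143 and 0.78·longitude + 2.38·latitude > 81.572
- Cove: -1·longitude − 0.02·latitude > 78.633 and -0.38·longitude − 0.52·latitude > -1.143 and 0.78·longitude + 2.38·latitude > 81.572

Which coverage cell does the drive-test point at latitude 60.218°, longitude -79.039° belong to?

Hollow

-1·-79.039 − 0.02·60.218 = 77.835, which is < 78.633
-0.38·-79.039 − 0.52·60.218 = -1.279, which is < -1.143
0.78·-79.039 + 2.38·60.218 = 81.668, which is > 81.572
This sign pattern matches Hollow.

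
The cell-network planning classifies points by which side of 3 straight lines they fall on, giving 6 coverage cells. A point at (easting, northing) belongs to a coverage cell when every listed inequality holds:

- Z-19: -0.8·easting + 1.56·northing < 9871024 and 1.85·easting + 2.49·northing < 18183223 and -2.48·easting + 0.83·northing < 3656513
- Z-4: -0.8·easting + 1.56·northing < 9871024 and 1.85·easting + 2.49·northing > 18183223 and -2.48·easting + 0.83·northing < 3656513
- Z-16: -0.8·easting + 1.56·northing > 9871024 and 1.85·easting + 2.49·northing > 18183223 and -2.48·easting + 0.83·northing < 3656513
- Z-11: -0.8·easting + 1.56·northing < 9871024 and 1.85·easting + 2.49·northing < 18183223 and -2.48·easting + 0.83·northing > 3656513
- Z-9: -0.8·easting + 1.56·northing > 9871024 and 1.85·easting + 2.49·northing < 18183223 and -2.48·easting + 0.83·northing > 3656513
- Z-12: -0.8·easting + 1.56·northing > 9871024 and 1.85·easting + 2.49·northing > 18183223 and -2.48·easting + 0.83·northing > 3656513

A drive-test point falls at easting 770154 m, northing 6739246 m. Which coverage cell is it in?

Z-12

-0.8·770154 + 1.56·6739246 = 9897100.560, which is > 9871024
1.85·770154 + 2.49·6739246 = 18205507.440, which is > 18183223
-2.48·770154 + 0.83·6739246 = 3683592.260, which is > 3656513
This sign pattern matches Z-12.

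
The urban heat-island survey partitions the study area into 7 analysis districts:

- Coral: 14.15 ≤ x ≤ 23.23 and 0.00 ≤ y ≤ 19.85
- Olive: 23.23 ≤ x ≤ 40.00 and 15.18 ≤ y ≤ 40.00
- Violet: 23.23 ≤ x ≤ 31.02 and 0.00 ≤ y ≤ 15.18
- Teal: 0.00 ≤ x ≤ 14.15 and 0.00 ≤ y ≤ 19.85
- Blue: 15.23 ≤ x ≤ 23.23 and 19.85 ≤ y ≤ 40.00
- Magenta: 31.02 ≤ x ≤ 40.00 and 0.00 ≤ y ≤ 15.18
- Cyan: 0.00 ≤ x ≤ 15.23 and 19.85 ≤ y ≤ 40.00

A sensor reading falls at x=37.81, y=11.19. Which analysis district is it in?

The point has x = 37.81 and y = 11.19.
Only Magenta satisfies 31.02 ≤ x ≤ 40.00 and 0.00 ≤ y ≤ 15.18.

Magenta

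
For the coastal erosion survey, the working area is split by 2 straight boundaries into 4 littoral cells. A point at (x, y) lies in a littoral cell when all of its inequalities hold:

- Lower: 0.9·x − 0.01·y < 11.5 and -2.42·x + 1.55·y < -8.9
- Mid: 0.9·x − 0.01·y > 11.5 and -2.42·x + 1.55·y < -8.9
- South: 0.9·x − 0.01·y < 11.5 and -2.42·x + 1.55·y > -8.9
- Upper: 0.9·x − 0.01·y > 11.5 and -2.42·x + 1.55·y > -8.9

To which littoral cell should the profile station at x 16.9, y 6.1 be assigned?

0.9·16.9 − 0.01·6.1 = 15.149, which is > 11.5
-2.42·16.9 + 1.55·6.1 = -31.443, which is < -8.9
This sign pattern matches Mid.

Mid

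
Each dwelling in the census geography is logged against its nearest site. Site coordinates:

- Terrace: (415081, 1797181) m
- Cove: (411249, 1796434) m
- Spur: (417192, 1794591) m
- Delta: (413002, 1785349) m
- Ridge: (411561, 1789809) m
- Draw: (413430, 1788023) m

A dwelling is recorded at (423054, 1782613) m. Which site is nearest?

Squared distances to each site:
Terrace: 275795353.000; Cove: 330378066.000; Spur: 177835528.000; Delta: 108528400.000; Ridge: 183871465.000; Draw: 121889476.000.
Minimum at Delta.

Delta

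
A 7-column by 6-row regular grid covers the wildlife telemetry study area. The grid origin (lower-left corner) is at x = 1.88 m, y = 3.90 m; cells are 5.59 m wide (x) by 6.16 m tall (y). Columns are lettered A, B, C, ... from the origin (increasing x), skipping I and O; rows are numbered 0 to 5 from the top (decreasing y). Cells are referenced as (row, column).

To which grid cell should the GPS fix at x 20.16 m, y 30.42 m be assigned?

(1, D)

Column index: ⌊(20.16 − 1.88) / 5.59⌋ = ⌊3.270⌋ = 3 → column D
Row offset from origin: ⌊(30.42 − 3.90) / 6.16⌋ = ⌊4.305⌋ = 4 → row 1 (counted from top)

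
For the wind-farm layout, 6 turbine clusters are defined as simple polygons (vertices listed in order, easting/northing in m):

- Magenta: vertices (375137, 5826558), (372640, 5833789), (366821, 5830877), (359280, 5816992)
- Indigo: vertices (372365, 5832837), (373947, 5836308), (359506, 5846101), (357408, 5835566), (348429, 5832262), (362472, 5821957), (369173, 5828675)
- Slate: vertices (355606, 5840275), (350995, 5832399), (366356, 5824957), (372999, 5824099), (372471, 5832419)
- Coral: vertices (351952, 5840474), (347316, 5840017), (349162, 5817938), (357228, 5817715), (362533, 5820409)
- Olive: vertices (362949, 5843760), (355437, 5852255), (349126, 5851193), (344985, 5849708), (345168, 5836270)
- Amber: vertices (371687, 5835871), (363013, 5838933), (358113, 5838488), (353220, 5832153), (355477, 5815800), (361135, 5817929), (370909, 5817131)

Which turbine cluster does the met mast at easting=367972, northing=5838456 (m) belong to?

Indigo

Cast a ray rightward from (367972, 5838456). For each polygon, the edges (by vertex number in listed order) whose endpoints lie on opposite sides of northing = 5838456, where each meets that height, and whether that is right or left of the point:
Magenta: no edge straddles that height → 0 crossings.
Indigo: 2–3 at easting≈370779.5 (right), 3–4 at easting≈357983.5 (left) → 1 crossing.
Slate: 1–2 at easting≈354541.1 (left), 5–1 at easting≈359511.0 (left) → 0 crossings.
Coral: 2–3 at easting≈347446.5 (left), 5–1 at easting≈353016.2 (left) → 0 crossings.
Olive: 4–5 at easting≈345138.2 (left), 5–1 at easting≈350357.5 (left) → 0 crossings.
Amber: 1–2 at easting≈364364.2 (left), 3–4 at easting≈358088.3 (left) → 0 crossings.
Only Indigo has an odd count, so the point is inside Indigo.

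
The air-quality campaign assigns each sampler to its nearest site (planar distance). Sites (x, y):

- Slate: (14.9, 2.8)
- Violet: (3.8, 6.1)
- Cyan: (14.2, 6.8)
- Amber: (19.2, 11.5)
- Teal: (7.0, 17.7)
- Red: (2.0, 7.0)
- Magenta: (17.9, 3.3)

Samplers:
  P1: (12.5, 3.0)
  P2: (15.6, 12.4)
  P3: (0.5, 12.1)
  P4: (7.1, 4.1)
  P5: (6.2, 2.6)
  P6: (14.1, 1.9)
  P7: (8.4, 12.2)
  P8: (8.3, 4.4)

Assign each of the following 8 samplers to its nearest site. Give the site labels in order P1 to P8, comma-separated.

P1 → Slate (d²=5.80)
P2 → Amber (d²=13.77)
P3 → Red (d²=28.26)
P4 → Violet (d²=14.89)
P5 → Violet (d²=18.01)
P6 → Slate (d²=1.45)
P7 → Teal (d²=32.21)
P8 → Violet (d²=23.14)

Slate, Amber, Red, Violet, Violet, Slate, Teal, Violet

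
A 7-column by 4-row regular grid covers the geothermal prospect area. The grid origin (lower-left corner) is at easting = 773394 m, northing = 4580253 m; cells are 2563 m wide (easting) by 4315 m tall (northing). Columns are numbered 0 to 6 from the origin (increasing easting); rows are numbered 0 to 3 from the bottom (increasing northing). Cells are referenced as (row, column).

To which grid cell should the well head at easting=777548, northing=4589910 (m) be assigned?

(2, 1)

Column index: ⌊(777548 − 773394) / 2563⌋ = ⌊1.621⌋ = 1
Row offset from origin: ⌊(4589910 − 4580253) / 4315⌋ = ⌊2.238⌋ = 2 → row 2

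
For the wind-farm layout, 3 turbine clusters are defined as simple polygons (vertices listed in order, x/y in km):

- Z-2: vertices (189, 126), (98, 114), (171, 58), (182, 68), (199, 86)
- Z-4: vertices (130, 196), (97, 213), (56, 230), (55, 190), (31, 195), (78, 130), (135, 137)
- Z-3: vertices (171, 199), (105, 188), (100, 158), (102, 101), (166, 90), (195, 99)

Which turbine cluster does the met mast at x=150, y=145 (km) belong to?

Z-3

Cast a ray rightward from (150, 145). For each polygon, the edges (by vertex number in listed order) whose endpoints lie on opposite sides of y = 145, where each meets that height, and whether that is right or left of the point:
Z-2: no edge straddles that height → 0 crossings.
Z-4: 5–6 at x≈67.2 (left), 7–1 at x≈134.3 (left) → 0 crossings.
Z-3: 3–4 at x≈100.5 (left), 6–1 at x≈184.0 (right) → 1 crossing.
Only Z-3 has an odd count, so the point is inside Z-3.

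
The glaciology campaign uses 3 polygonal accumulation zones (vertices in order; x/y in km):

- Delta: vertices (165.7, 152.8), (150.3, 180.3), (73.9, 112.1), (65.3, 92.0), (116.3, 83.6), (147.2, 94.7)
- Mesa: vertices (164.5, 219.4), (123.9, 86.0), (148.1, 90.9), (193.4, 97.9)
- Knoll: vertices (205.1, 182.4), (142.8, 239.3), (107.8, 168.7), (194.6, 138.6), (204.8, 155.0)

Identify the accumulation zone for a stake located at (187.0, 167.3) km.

Knoll

Cast a ray rightward from (187.0, 167.3). For each polygon, the edges (by vertex number in listed order) whose endpoints lie on opposite sides of y = 167.3, where each meets that height, and whether that is right or left of the point:
Delta: 1–2 at x≈157.58 (left), 2–3 at x≈135.74 (left) → 0 crossings.
Mesa: 1–2 at x≈148.64 (left), 4–1 at x≈176.89 (left) → 0 crossings.
Knoll: 3–4 at x≈111.84 (left), 5–1 at x≈204.93 (right) → 1 crossing.
Only Knoll has an odd count, so the point is inside Knoll.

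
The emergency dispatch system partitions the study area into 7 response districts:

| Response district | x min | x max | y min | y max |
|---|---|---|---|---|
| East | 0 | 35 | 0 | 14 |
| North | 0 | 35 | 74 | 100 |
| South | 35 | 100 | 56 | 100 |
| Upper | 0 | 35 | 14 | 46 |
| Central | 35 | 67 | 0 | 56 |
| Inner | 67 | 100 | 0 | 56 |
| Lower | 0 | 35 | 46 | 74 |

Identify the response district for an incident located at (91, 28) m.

The point has x = 91 and y = 28.
Only Inner satisfies 67 ≤ x ≤ 100 and 0 ≤ y ≤ 56.

Inner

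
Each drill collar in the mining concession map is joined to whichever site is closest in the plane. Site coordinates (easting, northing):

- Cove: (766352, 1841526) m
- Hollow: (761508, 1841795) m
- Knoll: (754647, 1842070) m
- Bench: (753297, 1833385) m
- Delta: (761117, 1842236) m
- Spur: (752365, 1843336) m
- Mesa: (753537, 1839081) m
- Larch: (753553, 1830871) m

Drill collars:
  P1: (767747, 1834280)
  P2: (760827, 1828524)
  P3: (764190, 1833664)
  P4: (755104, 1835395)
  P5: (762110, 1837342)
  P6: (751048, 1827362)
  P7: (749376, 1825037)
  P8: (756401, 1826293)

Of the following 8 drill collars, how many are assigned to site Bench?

P1 → Cove
P2 → Larch
P3 → Cove
P4 → Bench
P5 → Hollow
P6 → Larch
P7 → Larch
P8 → Larch
1 of the 8 goes to Bench.

1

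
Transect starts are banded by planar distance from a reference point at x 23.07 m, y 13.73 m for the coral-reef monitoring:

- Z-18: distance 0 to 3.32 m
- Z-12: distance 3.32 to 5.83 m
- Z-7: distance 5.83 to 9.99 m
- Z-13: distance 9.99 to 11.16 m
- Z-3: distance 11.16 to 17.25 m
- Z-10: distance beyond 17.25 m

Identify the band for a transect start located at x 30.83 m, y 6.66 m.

Distance = √((30.83−23.07)² + (6.66−13.73)²) = √(60.218 + 49.985) = 10.498 m.
9.99 ≤ 10.498 < 11.16 → Z-13.

Z-13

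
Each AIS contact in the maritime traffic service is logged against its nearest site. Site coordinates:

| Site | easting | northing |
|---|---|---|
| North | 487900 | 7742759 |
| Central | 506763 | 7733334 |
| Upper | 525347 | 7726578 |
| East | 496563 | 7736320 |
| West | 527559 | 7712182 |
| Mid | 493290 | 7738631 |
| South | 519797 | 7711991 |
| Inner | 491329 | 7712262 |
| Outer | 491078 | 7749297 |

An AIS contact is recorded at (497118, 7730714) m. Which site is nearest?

Squared distances to each site:
North: 230053549.000; Central: 99890425.000; Upper: 813982937.000; East: 31735261.000; West: 1270089505.000; Mid: 77332473.000; South: 864887770.000; Inner: 373988825.000; Outer: 381809489.000.
Minimum at East.

East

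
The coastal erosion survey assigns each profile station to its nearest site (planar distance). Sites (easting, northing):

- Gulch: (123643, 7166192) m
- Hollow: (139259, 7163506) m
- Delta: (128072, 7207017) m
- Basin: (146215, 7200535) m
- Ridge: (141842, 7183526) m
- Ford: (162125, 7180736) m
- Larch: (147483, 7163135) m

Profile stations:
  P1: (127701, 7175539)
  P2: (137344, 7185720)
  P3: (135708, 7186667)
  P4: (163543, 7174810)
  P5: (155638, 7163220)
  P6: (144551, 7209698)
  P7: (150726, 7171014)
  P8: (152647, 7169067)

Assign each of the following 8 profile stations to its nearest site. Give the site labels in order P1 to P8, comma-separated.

Gulch, Ridge, Ridge, Ford, Larch, Basin, Larch, Larch

P1 → Gulch (d²=103833773.00)
P2 → Ridge (d²=25045640.00)
P3 → Ridge (d²=47491837.00)
P4 → Ford (d²=37128200.00)
P5 → Larch (d²=66511250.00)
P6 → Basin (d²=86729465.00)
P7 → Larch (d²=72595690.00)
P8 → Larch (d²=61855520.00)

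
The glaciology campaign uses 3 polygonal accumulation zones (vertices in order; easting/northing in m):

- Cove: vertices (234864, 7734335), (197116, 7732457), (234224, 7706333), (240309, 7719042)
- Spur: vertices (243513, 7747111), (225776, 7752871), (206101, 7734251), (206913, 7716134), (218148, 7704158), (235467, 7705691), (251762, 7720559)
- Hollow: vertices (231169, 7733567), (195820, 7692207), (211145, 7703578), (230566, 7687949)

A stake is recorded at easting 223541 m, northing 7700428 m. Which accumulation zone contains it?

Cast a ray rightward from (223541, 7700428). For each polygon, the edges (by vertex number in listed order) whose endpoints lie on opposite sides of northing = 7700428, where each meets that height, and whether that is right or left of the point:
Cove: no edge straddles that height → 0 crossings.
Spur: no edge straddles that height → 0 crossings.
Hollow: 1–2 at easting≈202846.2 (left), 2–3 at easting≈206899.7 (left), 3–4 at easting≈215059.3 (left), 4–1 at easting≈230731.0 (right) → 1 crossing.
Only Hollow has an odd count, so the point is inside Hollow.

Hollow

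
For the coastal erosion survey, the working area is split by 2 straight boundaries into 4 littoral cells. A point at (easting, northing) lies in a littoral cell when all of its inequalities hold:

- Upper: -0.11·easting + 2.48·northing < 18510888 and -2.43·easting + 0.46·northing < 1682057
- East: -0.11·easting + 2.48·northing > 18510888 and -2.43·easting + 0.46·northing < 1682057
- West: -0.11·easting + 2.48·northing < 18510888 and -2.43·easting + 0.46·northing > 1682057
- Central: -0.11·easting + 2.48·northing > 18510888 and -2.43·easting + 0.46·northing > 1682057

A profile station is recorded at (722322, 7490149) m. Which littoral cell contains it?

-0.11·722322 + 2.48·7490149 = 18496114.100, which is < 18510888
-2.43·722322 + 0.46·7490149 = 1690226.080, which is > 1682057
This sign pattern matches West.

West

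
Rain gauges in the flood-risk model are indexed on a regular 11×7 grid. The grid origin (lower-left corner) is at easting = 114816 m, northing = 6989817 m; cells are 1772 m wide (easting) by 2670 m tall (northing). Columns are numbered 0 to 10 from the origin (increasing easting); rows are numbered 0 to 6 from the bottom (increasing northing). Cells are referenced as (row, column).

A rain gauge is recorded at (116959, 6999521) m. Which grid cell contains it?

(3, 1)

Column index: ⌊(116959 − 114816) / 1772⌋ = ⌊1.209⌋ = 1
Row offset from origin: ⌊(6999521 − 6989817) / 2670⌋ = ⌊3.634⌋ = 3 → row 3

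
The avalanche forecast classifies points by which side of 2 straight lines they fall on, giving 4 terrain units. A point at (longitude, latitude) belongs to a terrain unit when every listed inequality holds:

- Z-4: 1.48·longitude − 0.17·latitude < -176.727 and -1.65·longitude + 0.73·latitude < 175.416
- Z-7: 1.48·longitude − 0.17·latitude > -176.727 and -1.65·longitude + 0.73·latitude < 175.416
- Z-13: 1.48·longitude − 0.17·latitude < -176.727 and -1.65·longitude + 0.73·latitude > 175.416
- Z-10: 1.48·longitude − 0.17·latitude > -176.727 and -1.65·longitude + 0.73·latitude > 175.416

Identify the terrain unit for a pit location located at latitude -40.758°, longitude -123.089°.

Z-7

1.48·-123.089 − 0.17·-40.758 = -175.243, which is > -176.727
-1.65·-123.089 + 0.73·-40.758 = 173.344, which is < 175.416
This sign pattern matches Z-7.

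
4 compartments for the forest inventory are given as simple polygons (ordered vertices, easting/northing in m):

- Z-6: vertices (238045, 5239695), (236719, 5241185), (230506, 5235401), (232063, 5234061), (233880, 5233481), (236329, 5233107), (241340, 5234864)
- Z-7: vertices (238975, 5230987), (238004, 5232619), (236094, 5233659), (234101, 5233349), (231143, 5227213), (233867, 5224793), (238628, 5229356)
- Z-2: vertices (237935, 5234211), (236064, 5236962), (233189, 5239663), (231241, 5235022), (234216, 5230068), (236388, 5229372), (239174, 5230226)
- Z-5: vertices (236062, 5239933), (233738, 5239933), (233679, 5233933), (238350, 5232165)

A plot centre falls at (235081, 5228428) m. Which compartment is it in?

Z-7

Cast a ray rightward from (235081, 5228428). For each polygon, the edges (by vertex number in listed order) whose endpoints lie on opposite sides of northing = 5228428, where each meets that height, and whether that is right or left of the point:
Z-6: no edge straddles that height → 0 crossings.
Z-7: 4–5 at easting≈231728.7 (left), 6–7 at easting≈237659.7 (right) → 1 crossing.
Z-2: no edge straddles that height → 0 crossings.
Z-5: no edge straddles that height → 0 crossings.
Only Z-7 has an odd count, so the point is inside Z-7.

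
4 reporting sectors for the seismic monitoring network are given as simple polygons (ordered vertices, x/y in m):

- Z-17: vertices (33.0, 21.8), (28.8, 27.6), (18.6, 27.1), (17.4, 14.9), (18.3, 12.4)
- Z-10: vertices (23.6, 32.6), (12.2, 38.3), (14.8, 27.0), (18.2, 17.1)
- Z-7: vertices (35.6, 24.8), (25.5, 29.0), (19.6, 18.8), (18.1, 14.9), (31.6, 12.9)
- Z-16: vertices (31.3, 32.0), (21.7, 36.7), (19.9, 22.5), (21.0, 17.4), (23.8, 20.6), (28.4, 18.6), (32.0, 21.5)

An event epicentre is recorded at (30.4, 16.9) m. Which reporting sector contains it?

Cast a ray rightward from (30.4, 16.9). For each polygon, the edges (by vertex number in listed order) whose endpoints lie on opposite sides of y = 16.9, where each meets that height, and whether that is right or left of the point:
Z-17: 3–4 at x≈17.60 (left), 5–1 at x≈25.34 (left) → 0 crossings.
Z-10: no edge straddles that height → 0 crossings.
Z-7: 3–4 at x≈18.87 (left), 5–1 at x≈32.94 (right) → 1 crossing.
Z-16: no edge straddles that height → 0 crossings.
Only Z-7 has an odd count, so the point is inside Z-7.

Z-7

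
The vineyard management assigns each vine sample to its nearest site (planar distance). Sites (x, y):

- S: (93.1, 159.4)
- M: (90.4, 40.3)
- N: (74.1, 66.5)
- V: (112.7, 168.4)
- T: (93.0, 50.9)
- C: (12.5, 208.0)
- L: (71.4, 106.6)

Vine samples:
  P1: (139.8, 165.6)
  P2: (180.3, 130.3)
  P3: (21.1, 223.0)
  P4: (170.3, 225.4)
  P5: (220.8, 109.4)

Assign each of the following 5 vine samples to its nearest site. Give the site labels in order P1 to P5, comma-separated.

V, V, C, V, V

P1 → V (d²=742.25)
P2 → V (d²=6021.37)
P3 → C (d²=298.96)
P4 → V (d²=6566.76)
P5 → V (d²=15166.61)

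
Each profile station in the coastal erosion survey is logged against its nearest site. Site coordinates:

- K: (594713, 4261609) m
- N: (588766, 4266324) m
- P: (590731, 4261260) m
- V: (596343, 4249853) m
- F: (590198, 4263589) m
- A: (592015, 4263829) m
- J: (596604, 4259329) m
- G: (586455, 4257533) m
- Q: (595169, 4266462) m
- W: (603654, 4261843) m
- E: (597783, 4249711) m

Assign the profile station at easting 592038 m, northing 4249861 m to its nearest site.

V

Squared distances to each site:
K: 145171129.000; N: 281736353.000; P: 131645450.000; V: 18533089.000; F: 191843584.000; A: 195105553.000; J: 110491380.000; G: 90029473.000; Q: 285396362.000; W: 278499780.000; E: 33027525.000.
Minimum at V.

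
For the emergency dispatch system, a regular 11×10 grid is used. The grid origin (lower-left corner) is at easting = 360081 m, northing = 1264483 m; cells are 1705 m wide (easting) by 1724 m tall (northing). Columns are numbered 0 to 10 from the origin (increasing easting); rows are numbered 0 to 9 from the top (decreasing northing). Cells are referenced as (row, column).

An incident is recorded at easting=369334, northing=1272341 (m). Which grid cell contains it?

Column index: ⌊(369334 − 360081) / 1705⌋ = ⌊5.427⌋ = 5
Row offset from origin: ⌊(1272341 − 1264483) / 1724⌋ = ⌊4.558⌋ = 4 → row 5 (counted from top)

(5, 5)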